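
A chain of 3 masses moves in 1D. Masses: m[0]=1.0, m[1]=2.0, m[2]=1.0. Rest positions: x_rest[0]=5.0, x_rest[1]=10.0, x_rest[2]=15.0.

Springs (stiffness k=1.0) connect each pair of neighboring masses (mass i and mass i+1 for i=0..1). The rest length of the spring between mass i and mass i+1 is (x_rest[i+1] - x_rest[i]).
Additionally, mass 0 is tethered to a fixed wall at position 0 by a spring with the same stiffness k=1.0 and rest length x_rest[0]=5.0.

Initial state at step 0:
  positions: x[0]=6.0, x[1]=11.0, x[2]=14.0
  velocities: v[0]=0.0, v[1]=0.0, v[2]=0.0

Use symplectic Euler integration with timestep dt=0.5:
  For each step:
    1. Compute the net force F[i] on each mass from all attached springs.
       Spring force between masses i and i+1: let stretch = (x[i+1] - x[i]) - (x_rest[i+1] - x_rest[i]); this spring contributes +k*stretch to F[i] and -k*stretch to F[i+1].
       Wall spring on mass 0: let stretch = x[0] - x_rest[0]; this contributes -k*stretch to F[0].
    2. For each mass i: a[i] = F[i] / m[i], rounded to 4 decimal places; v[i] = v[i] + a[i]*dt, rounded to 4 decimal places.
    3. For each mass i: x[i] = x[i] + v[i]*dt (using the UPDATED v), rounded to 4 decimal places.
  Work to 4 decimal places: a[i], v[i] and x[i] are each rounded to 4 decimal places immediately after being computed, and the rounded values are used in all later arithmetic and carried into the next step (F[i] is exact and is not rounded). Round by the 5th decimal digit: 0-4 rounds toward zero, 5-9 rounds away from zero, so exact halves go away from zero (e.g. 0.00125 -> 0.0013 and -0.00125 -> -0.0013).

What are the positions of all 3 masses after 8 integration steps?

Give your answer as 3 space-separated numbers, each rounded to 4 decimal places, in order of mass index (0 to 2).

Step 0: x=[6.0000 11.0000 14.0000] v=[0.0000 0.0000 0.0000]
Step 1: x=[5.7500 10.7500 14.5000] v=[-0.5000 -0.5000 1.0000]
Step 2: x=[5.3125 10.3438 15.3125] v=[-0.8750 -0.8125 1.6250]
Step 3: x=[4.8047 9.9297 16.1329] v=[-1.0156 -0.8282 1.6407]
Step 4: x=[4.3770 9.6504 16.6525] v=[-0.8555 -0.5587 1.0391]
Step 5: x=[4.1734 9.5872 16.6716] v=[-0.4073 -0.1265 0.0381]
Step 6: x=[4.2799 9.7328 16.1696] v=[0.2129 0.2912 -1.0041]
Step 7: x=[4.6796 10.0014 15.3084] v=[0.7994 0.5372 -1.7225]
Step 8: x=[5.2399 10.2682 14.3704] v=[1.1205 0.5335 -1.8760]

Answer: 5.2399 10.2682 14.3704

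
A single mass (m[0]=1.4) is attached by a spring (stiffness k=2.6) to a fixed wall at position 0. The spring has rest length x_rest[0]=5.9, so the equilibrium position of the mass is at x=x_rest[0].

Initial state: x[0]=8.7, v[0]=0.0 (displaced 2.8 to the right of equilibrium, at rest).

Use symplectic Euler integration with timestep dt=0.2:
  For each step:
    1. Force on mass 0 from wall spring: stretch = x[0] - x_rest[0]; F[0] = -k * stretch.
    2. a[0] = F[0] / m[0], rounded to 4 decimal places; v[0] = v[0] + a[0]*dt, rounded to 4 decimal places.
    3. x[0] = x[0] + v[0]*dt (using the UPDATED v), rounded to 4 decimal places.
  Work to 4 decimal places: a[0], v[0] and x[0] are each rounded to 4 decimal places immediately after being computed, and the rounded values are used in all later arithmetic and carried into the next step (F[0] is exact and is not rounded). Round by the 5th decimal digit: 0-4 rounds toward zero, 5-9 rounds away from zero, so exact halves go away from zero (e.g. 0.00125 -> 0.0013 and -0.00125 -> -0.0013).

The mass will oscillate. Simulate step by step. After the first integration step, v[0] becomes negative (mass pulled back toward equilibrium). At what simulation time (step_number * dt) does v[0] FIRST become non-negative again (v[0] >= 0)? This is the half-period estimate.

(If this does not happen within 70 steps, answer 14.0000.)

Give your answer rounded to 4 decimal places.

Step 0: x=[8.7000] v=[0.0000]
Step 1: x=[8.4920] v=[-1.0400]
Step 2: x=[8.0915] v=[-2.0027]
Step 3: x=[7.5282] v=[-2.8167]
Step 4: x=[6.8439] v=[-3.4215]
Step 5: x=[6.0895] v=[-3.7721]
Step 6: x=[5.3210] v=[-3.8425]
Step 7: x=[4.5955] v=[-3.6274]
Step 8: x=[3.9669] v=[-3.1429]
Step 9: x=[3.4819] v=[-2.4249]
Step 10: x=[3.1766] v=[-1.5267]
Step 11: x=[3.0736] v=[-0.5152]
Step 12: x=[3.1805] v=[0.5346]
First v>=0 after going negative at step 12, time=2.4000

Answer: 2.4000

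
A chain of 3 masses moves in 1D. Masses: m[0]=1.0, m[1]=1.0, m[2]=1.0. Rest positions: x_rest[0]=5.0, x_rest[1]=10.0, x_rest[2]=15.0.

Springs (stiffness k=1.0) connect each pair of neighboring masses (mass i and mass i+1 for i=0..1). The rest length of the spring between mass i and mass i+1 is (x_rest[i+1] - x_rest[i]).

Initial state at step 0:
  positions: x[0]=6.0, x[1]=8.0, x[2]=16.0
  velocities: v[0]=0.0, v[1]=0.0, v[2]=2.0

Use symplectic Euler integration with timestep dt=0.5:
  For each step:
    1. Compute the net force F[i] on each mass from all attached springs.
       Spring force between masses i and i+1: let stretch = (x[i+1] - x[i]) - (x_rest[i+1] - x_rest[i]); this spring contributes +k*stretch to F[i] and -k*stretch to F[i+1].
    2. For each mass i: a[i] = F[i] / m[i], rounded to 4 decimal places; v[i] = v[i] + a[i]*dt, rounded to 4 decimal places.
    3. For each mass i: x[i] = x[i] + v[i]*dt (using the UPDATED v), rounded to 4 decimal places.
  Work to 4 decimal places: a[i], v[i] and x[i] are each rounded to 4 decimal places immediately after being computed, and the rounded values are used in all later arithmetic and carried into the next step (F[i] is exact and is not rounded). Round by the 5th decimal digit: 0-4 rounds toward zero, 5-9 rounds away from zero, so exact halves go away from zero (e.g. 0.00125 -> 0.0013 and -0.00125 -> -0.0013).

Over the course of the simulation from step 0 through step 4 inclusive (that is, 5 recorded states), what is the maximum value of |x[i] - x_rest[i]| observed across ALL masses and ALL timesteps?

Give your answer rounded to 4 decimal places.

Step 0: x=[6.0000 8.0000 16.0000] v=[0.0000 0.0000 2.0000]
Step 1: x=[5.2500 9.5000 16.2500] v=[-1.5000 3.0000 0.5000]
Step 2: x=[4.3125 11.6250 16.0625] v=[-1.8750 4.2500 -0.3750]
Step 3: x=[3.9531 13.0313 16.0156] v=[-0.7188 2.8125 -0.0938]
Step 4: x=[4.6133 12.9141 16.4727] v=[1.3203 -0.2345 0.9141]
Max displacement = 3.0313

Answer: 3.0313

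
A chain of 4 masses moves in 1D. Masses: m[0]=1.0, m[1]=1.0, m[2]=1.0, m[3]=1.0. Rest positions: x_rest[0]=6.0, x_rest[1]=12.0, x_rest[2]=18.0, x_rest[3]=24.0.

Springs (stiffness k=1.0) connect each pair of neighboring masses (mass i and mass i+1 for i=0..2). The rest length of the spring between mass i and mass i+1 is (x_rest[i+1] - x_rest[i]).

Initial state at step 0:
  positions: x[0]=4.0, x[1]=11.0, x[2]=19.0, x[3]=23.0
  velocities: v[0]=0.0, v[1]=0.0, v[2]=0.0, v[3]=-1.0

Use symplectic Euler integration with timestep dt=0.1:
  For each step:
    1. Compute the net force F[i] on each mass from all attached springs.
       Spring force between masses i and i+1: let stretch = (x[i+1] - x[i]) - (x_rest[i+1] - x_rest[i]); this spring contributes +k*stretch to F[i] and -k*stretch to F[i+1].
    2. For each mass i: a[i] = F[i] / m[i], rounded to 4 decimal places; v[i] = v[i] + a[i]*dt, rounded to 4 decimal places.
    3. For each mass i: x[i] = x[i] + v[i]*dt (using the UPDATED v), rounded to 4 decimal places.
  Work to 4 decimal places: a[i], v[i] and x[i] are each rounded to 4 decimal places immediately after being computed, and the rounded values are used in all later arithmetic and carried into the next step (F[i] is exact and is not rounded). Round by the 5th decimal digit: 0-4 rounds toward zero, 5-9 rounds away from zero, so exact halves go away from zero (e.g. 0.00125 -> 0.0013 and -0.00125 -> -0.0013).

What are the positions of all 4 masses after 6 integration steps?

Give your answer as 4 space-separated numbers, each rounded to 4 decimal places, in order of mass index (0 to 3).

Answer: 4.2096 11.1762 18.2010 22.8133

Derivation:
Step 0: x=[4.0000 11.0000 19.0000 23.0000] v=[0.0000 0.0000 0.0000 -1.0000]
Step 1: x=[4.0100 11.0100 18.9600 22.9200] v=[0.1000 0.1000 -0.4000 -0.8000]
Step 2: x=[4.0300 11.0295 18.8801 22.8604] v=[0.2000 0.1950 -0.7990 -0.5960]
Step 3: x=[4.0600 11.0575 18.7615 22.8210] v=[0.3000 0.2801 -1.1860 -0.3940]
Step 4: x=[4.1000 11.0926 18.6065 22.8010] v=[0.3998 0.3508 -1.5505 -0.2000]
Step 5: x=[4.1499 11.1329 18.4183 22.7991] v=[0.4991 0.4029 -1.8824 -0.0195]
Step 6: x=[4.2096 11.1762 18.2010 22.8133] v=[0.5974 0.4331 -2.1729 0.1424]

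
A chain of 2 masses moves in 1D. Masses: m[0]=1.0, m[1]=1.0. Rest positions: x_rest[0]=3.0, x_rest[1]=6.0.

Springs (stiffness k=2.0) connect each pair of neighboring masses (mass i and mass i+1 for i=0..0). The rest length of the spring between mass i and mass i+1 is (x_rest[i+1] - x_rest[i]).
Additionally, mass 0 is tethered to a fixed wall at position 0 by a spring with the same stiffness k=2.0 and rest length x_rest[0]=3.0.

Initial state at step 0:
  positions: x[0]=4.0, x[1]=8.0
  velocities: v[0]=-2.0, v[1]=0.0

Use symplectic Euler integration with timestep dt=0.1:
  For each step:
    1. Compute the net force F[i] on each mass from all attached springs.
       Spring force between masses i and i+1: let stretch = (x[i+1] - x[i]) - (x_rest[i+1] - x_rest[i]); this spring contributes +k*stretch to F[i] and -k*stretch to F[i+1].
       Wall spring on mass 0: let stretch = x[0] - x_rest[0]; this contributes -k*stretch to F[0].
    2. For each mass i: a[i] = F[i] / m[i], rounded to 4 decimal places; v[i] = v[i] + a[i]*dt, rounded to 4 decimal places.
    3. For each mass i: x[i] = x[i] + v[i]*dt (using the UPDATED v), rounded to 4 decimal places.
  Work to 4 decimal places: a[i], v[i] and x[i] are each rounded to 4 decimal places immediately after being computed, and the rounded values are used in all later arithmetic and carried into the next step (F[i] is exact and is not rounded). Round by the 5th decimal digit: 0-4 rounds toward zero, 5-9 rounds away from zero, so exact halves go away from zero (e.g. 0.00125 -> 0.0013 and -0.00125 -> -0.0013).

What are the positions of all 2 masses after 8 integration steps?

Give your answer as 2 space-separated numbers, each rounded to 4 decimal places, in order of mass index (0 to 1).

Answer: 2.9043 7.0774

Derivation:
Step 0: x=[4.0000 8.0000] v=[-2.0000 0.0000]
Step 1: x=[3.8000 7.9800] v=[-2.0000 -0.2000]
Step 2: x=[3.6076 7.9364] v=[-1.9240 -0.4360]
Step 3: x=[3.4296 7.8662] v=[-1.7798 -0.7018]
Step 4: x=[3.2718 7.7673] v=[-1.5784 -0.9891]
Step 5: x=[3.1384 7.6385] v=[-1.3337 -1.2882]
Step 6: x=[3.0323 7.4797] v=[-1.0614 -1.5882]
Step 7: x=[2.9545 7.2919] v=[-0.7784 -1.8777]
Step 8: x=[2.9043 7.0774] v=[-0.5018 -2.1452]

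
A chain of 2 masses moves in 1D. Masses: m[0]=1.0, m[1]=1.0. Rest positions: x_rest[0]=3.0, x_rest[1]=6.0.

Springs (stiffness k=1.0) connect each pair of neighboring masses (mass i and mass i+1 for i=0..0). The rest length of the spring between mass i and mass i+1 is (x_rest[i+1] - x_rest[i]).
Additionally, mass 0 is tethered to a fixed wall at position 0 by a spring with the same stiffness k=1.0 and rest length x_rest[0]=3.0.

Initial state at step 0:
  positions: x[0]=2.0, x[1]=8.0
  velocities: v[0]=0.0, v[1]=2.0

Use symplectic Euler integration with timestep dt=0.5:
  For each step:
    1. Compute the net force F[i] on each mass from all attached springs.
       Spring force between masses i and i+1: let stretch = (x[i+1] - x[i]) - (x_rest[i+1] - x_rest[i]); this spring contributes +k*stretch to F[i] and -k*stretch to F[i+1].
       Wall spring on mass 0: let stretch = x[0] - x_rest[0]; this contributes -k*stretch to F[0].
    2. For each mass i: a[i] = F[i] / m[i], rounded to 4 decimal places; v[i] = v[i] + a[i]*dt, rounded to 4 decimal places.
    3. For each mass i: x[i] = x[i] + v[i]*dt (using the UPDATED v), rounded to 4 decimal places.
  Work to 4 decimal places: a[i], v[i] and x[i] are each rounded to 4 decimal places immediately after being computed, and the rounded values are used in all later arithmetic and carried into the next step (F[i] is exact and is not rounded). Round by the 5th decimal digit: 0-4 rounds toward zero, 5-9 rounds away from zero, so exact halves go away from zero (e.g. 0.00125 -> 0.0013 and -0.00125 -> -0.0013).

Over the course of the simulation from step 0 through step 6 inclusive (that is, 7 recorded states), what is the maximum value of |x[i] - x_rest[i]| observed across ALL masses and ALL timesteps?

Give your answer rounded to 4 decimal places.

Answer: 3.0626

Derivation:
Step 0: x=[2.0000 8.0000] v=[0.0000 2.0000]
Step 1: x=[3.0000 8.2500] v=[2.0000 0.5000]
Step 2: x=[4.5625 7.9375] v=[3.1250 -0.6250]
Step 3: x=[5.8282 7.5313] v=[2.5313 -0.8125]
Step 4: x=[6.0626 7.4493] v=[0.4688 -0.1641]
Step 5: x=[5.1280 7.7706] v=[-1.8692 0.6426]
Step 6: x=[3.5721 8.1813] v=[-3.1119 0.8213]
Max displacement = 3.0626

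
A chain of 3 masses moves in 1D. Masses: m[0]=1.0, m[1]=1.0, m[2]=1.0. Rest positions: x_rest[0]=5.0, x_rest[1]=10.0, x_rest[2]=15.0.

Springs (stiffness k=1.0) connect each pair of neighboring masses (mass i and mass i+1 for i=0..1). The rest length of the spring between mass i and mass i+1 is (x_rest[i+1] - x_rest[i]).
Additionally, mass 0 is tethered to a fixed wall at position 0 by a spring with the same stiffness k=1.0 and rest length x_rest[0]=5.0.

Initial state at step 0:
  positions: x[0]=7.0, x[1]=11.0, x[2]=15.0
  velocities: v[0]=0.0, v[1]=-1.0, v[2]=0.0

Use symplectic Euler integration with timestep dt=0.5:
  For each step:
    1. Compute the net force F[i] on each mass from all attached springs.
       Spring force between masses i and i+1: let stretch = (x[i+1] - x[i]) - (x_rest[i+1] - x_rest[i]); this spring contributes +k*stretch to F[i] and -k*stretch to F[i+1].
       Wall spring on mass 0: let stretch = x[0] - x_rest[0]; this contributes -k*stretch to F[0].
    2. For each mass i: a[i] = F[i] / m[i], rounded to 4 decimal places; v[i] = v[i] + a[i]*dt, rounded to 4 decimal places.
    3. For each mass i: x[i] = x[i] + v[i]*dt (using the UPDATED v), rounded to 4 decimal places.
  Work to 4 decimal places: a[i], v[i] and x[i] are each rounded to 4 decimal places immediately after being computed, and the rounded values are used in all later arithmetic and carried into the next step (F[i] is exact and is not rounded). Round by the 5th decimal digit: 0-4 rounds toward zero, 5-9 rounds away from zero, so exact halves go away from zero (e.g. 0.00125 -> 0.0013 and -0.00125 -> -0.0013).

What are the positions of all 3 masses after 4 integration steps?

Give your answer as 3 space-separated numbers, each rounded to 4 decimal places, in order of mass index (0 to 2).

Answer: 3.1289 9.5039 15.7345

Derivation:
Step 0: x=[7.0000 11.0000 15.0000] v=[0.0000 -1.0000 0.0000]
Step 1: x=[6.2500 10.5000 15.2500] v=[-1.5000 -1.0000 0.5000]
Step 2: x=[5.0000 10.1250 15.5625] v=[-2.5000 -0.7500 0.6250]
Step 3: x=[3.7813 9.8281 15.7657] v=[-2.4375 -0.5938 0.4063]
Step 4: x=[3.1289 9.5039 15.7345] v=[-1.3048 -0.6484 -0.0625]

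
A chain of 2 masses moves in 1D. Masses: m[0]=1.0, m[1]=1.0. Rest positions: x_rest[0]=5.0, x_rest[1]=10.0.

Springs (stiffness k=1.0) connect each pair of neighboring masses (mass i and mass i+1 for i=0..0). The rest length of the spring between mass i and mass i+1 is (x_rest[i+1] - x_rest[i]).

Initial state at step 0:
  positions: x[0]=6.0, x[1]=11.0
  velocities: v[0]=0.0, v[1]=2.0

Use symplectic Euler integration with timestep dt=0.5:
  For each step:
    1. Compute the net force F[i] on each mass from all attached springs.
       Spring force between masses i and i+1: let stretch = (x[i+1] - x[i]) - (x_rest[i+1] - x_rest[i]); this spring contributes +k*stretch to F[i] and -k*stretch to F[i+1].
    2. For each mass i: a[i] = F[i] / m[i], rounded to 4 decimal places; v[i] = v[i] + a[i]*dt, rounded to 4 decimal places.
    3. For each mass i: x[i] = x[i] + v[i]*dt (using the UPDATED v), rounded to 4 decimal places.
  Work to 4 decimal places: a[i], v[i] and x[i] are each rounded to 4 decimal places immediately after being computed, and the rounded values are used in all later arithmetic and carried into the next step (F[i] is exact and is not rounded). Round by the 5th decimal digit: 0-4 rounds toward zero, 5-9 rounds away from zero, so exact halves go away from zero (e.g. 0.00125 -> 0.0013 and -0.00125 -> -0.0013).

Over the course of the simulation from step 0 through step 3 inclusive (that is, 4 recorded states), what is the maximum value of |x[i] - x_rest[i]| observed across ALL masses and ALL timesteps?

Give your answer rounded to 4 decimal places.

Step 0: x=[6.0000 11.0000] v=[0.0000 2.0000]
Step 1: x=[6.0000 12.0000] v=[0.0000 2.0000]
Step 2: x=[6.2500 12.7500] v=[0.5000 1.5000]
Step 3: x=[6.8750 13.1250] v=[1.2500 0.7500]
Max displacement = 3.1250

Answer: 3.1250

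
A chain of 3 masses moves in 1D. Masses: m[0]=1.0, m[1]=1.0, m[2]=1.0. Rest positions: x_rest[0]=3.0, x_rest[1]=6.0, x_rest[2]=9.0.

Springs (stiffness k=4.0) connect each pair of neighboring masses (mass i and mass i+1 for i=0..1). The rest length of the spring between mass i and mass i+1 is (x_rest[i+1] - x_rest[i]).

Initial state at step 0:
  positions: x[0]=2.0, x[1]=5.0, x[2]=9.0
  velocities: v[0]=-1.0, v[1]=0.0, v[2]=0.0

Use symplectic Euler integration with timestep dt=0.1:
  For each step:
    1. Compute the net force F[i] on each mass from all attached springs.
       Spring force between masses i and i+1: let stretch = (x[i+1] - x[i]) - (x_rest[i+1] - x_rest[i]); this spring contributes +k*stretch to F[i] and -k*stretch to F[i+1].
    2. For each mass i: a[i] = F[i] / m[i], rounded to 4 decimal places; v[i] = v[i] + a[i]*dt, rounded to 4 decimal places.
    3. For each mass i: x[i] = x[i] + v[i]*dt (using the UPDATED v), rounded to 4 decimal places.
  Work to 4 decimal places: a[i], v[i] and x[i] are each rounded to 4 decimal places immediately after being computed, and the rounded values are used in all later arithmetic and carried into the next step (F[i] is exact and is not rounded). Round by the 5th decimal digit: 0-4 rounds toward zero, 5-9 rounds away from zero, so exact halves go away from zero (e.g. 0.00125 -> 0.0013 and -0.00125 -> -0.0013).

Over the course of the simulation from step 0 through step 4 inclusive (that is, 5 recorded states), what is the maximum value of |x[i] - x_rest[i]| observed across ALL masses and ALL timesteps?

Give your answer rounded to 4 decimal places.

Step 0: x=[2.0000 5.0000 9.0000] v=[-1.0000 0.0000 0.0000]
Step 1: x=[1.9000 5.0400 8.9600] v=[-1.0000 0.4000 -0.4000]
Step 2: x=[1.8056 5.1112 8.8832] v=[-0.9440 0.7120 -0.7680]
Step 3: x=[1.7234 5.2011 8.7755] v=[-0.8218 0.8986 -1.0768]
Step 4: x=[1.6603 5.2948 8.6448] v=[-0.6307 0.9373 -1.3066]
Max displacement = 1.3397

Answer: 1.3397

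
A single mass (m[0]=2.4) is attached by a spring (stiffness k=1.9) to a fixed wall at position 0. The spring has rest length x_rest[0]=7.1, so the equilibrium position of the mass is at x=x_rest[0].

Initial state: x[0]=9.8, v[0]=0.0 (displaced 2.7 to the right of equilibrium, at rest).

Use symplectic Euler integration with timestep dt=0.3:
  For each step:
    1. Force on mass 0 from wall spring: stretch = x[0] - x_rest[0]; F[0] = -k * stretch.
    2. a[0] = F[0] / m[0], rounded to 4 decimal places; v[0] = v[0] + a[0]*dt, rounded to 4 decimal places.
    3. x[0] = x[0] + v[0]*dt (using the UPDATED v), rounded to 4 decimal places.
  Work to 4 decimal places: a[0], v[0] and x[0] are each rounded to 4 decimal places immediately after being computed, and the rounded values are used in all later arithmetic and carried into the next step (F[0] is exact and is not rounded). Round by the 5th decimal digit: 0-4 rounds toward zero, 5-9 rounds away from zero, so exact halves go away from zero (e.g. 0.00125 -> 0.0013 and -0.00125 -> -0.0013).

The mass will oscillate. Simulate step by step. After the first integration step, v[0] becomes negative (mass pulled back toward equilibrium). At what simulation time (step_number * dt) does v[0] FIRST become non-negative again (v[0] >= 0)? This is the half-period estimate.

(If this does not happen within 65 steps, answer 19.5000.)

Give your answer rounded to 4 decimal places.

Step 0: x=[9.8000] v=[0.0000]
Step 1: x=[9.6076] v=[-0.6413]
Step 2: x=[9.2365] v=[-1.2369]
Step 3: x=[8.7132] v=[-1.7443]
Step 4: x=[8.0750] v=[-2.1274]
Step 5: x=[7.3673] v=[-2.3590]
Step 6: x=[6.6406] v=[-2.4225]
Step 7: x=[5.9466] v=[-2.3134]
Step 8: x=[5.3348] v=[-2.0395]
Step 9: x=[4.8487] v=[-1.6203]
Step 10: x=[4.5230] v=[-1.0856]
Step 11: x=[4.3809] v=[-0.4736]
Step 12: x=[4.4326] v=[0.1722]
First v>=0 after going negative at step 12, time=3.6000

Answer: 3.6000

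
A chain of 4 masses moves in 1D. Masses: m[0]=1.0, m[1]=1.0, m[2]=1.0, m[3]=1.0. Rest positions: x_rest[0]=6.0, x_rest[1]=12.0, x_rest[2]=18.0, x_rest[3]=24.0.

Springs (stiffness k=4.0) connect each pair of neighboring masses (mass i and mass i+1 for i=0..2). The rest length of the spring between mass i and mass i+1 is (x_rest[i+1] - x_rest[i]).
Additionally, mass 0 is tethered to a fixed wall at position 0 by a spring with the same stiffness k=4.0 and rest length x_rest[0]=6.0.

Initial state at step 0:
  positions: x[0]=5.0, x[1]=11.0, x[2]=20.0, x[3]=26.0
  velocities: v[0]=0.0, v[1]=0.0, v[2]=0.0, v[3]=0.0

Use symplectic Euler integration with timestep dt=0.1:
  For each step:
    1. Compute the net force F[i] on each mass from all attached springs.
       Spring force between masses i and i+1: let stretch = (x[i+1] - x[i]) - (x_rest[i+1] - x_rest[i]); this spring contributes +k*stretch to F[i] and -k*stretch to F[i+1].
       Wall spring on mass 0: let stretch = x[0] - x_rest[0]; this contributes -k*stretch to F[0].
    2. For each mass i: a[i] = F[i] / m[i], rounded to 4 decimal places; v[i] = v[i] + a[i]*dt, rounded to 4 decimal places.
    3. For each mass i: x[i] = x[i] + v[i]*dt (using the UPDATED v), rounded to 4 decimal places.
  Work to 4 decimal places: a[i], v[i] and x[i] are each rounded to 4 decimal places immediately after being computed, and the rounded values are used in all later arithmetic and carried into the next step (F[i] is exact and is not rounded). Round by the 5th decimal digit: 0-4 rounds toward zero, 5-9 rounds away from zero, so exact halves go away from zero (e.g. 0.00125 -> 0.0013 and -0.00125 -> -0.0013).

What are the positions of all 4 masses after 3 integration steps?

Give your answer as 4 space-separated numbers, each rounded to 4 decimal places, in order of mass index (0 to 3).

Step 0: x=[5.0000 11.0000 20.0000 26.0000] v=[0.0000 0.0000 0.0000 0.0000]
Step 1: x=[5.0400 11.1200 19.8800 26.0000] v=[0.4000 1.2000 -1.2000 0.0000]
Step 2: x=[5.1216 11.3472 19.6544 25.9952] v=[0.8160 2.2720 -2.2560 -0.0480]
Step 3: x=[5.2474 11.6577 19.3501 25.9768] v=[1.2576 3.1046 -3.0426 -0.1843]

Answer: 5.2474 11.6577 19.3501 25.9768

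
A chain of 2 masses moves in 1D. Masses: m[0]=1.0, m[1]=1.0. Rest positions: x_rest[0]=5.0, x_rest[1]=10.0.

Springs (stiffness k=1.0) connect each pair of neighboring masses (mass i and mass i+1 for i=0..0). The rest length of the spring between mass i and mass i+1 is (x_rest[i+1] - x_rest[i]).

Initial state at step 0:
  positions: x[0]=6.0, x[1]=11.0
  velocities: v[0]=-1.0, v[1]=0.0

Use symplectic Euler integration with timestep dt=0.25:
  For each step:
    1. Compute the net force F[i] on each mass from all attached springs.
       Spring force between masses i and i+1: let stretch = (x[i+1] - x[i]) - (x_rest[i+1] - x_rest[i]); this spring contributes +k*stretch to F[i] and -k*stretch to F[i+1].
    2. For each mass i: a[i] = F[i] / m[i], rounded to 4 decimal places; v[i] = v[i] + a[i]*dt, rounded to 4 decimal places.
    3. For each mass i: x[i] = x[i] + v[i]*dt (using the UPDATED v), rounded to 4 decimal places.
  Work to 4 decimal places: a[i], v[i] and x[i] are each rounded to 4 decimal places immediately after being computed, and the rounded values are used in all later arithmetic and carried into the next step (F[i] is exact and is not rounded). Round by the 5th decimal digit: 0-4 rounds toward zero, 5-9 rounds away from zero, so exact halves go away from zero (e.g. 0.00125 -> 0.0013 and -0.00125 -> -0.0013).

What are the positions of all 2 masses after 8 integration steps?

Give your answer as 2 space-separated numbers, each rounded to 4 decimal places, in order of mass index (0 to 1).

Answer: 4.8944 10.1055

Derivation:
Step 0: x=[6.0000 11.0000] v=[-1.0000 0.0000]
Step 1: x=[5.7500 11.0000] v=[-1.0000 0.0000]
Step 2: x=[5.5156 10.9844] v=[-0.9375 -0.0625]
Step 3: x=[5.3105 10.9395] v=[-0.8203 -0.1797]
Step 4: x=[5.1447 10.8553] v=[-0.6631 -0.3370]
Step 5: x=[5.0233 10.7266] v=[-0.4855 -0.5147]
Step 6: x=[4.9459 10.5540] v=[-0.3097 -0.6905]
Step 7: x=[4.9065 10.3434] v=[-0.1577 -0.8425]
Step 8: x=[4.8944 10.1055] v=[-0.0485 -0.9517]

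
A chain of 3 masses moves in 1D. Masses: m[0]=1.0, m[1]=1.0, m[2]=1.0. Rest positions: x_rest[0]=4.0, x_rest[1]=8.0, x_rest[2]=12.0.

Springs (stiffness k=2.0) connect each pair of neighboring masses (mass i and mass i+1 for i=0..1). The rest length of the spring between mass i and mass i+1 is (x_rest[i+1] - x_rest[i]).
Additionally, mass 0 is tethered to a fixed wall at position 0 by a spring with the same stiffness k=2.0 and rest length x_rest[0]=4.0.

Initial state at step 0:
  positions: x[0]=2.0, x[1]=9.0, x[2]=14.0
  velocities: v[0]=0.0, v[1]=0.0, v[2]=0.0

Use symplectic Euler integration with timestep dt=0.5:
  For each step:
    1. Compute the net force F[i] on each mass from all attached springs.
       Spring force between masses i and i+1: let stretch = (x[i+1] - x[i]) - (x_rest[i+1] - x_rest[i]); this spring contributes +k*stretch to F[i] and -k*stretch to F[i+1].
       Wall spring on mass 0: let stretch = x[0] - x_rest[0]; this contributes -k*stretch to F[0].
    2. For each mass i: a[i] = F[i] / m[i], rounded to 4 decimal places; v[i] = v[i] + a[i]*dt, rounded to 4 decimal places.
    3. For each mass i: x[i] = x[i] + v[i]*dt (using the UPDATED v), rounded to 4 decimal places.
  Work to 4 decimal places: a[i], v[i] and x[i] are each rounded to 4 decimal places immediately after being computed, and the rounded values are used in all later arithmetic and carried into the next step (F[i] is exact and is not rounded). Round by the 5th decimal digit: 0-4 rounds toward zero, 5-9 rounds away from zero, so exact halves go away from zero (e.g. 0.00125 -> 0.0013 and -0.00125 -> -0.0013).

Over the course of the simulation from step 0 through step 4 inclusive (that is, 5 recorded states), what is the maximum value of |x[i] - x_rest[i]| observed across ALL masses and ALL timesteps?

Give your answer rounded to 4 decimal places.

Step 0: x=[2.0000 9.0000 14.0000] v=[0.0000 0.0000 0.0000]
Step 1: x=[4.5000 8.0000 13.5000] v=[5.0000 -2.0000 -1.0000]
Step 2: x=[6.5000 8.0000 12.2500] v=[4.0000 0.0000 -2.5000]
Step 3: x=[6.0000 9.3750 10.8750] v=[-1.0000 2.7500 -2.7500]
Step 4: x=[4.1875 9.8125 10.7500] v=[-3.6250 0.8750 -0.2500]
Max displacement = 2.5000

Answer: 2.5000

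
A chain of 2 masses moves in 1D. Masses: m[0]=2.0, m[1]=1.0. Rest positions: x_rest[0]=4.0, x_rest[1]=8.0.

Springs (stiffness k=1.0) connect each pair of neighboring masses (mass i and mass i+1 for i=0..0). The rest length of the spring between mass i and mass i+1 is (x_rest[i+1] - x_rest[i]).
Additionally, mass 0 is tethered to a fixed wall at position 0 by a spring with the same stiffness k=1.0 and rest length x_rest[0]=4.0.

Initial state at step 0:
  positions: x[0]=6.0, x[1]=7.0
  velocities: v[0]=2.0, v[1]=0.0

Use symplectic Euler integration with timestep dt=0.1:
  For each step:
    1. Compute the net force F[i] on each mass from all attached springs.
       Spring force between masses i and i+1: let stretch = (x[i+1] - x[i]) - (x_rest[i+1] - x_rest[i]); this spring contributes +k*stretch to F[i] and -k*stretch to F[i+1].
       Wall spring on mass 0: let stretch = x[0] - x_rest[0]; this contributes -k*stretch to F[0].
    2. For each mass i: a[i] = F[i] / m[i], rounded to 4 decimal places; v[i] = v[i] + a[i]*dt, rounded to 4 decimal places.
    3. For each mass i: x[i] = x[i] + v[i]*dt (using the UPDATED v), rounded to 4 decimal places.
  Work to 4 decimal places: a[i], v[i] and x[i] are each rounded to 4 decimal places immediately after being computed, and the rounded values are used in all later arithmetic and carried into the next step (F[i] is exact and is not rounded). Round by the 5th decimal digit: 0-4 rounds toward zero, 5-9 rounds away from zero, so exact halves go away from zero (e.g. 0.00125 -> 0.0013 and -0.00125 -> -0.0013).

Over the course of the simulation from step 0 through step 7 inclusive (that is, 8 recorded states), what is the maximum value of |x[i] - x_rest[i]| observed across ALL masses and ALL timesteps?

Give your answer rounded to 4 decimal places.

Step 0: x=[6.0000 7.0000] v=[2.0000 0.0000]
Step 1: x=[6.1750 7.0300] v=[1.7500 0.3000]
Step 2: x=[6.3234 7.0915] v=[1.4840 0.6145]
Step 3: x=[6.4440 7.1853] v=[1.2062 0.9377]
Step 4: x=[6.5361 7.3117] v=[0.9211 1.2636]
Step 5: x=[6.5994 7.4703] v=[0.6331 1.5860]
Step 6: x=[6.6341 7.6602] v=[0.3467 1.8989]
Step 7: x=[6.6407 7.8798] v=[0.0663 2.1963]
Max displacement = 2.6407

Answer: 2.6407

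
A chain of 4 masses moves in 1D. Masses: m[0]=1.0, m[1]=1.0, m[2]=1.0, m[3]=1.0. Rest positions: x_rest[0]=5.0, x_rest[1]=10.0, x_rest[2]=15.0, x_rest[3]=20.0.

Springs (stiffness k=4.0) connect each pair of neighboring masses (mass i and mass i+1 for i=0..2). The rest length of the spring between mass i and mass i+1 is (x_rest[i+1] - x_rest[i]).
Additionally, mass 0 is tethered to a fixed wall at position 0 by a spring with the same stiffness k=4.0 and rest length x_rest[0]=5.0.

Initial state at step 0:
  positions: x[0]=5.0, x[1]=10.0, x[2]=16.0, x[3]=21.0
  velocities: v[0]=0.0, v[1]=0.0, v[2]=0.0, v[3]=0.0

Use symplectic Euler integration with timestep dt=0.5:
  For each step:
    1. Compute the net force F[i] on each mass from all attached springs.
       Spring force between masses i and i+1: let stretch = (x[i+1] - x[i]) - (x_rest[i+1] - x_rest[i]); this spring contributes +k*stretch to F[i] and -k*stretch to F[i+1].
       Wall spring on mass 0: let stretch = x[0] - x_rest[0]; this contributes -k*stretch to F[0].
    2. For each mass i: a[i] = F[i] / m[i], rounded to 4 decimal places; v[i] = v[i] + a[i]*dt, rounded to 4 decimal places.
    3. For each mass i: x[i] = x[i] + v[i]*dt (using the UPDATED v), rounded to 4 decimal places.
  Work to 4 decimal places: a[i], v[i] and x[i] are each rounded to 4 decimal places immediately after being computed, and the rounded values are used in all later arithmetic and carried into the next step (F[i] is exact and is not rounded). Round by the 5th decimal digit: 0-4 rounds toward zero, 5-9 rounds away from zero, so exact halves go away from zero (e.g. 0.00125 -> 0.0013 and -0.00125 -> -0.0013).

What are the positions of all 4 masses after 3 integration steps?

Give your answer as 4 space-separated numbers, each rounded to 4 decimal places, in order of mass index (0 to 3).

Answer: 5.0000 11.0000 15.0000 20.0000

Derivation:
Step 0: x=[5.0000 10.0000 16.0000 21.0000] v=[0.0000 0.0000 0.0000 0.0000]
Step 1: x=[5.0000 11.0000 15.0000 21.0000] v=[0.0000 2.0000 -2.0000 0.0000]
Step 2: x=[6.0000 10.0000 16.0000 20.0000] v=[2.0000 -2.0000 2.0000 -2.0000]
Step 3: x=[5.0000 11.0000 15.0000 20.0000] v=[-2.0000 2.0000 -2.0000 0.0000]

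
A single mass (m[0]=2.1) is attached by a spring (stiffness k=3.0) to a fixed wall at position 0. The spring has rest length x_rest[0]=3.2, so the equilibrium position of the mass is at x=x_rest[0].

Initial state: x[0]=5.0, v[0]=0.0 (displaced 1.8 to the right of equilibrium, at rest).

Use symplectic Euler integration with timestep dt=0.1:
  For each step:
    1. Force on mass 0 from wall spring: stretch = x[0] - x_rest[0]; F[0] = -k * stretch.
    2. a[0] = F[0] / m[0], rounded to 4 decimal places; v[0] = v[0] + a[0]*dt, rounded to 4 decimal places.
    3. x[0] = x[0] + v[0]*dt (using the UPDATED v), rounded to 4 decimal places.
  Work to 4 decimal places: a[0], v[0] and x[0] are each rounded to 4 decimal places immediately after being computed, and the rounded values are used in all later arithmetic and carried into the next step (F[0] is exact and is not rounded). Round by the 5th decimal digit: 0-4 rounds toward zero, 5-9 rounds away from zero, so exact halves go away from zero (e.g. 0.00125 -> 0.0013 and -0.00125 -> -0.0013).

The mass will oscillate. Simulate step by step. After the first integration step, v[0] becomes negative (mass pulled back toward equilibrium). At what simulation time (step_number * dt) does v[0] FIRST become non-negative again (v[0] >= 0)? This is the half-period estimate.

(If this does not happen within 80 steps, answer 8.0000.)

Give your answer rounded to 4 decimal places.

Step 0: x=[5.0000] v=[0.0000]
Step 1: x=[4.9743] v=[-0.2571]
Step 2: x=[4.9232] v=[-0.5106]
Step 3: x=[4.8475] v=[-0.7568]
Step 4: x=[4.7483] v=[-0.9922]
Step 5: x=[4.6270] v=[-1.2134]
Step 6: x=[4.4853] v=[-1.4173]
Step 7: x=[4.3252] v=[-1.6009]
Step 8: x=[4.1490] v=[-1.7616]
Step 9: x=[3.9593] v=[-1.8972]
Step 10: x=[3.7587] v=[-2.0057]
Step 11: x=[3.5502] v=[-2.0855]
Step 12: x=[3.3367] v=[-2.1355]
Step 13: x=[3.1212] v=[-2.1550]
Step 14: x=[2.9068] v=[-2.1437]
Step 15: x=[2.6966] v=[-2.1018]
Step 16: x=[2.4936] v=[-2.0299]
Step 17: x=[2.3007] v=[-1.9290]
Step 18: x=[2.1207] v=[-1.8005]
Step 19: x=[1.9561] v=[-1.6463]
Step 20: x=[1.8092] v=[-1.4686]
Step 21: x=[1.6822] v=[-1.2699]
Step 22: x=[1.5769] v=[-1.0531]
Step 23: x=[1.4948] v=[-0.8212]
Step 24: x=[1.4370] v=[-0.5776]
Step 25: x=[1.4044] v=[-0.3257]
Step 26: x=[1.3975] v=[-0.0692]
Step 27: x=[1.4163] v=[0.1883]
First v>=0 after going negative at step 27, time=2.7000

Answer: 2.7000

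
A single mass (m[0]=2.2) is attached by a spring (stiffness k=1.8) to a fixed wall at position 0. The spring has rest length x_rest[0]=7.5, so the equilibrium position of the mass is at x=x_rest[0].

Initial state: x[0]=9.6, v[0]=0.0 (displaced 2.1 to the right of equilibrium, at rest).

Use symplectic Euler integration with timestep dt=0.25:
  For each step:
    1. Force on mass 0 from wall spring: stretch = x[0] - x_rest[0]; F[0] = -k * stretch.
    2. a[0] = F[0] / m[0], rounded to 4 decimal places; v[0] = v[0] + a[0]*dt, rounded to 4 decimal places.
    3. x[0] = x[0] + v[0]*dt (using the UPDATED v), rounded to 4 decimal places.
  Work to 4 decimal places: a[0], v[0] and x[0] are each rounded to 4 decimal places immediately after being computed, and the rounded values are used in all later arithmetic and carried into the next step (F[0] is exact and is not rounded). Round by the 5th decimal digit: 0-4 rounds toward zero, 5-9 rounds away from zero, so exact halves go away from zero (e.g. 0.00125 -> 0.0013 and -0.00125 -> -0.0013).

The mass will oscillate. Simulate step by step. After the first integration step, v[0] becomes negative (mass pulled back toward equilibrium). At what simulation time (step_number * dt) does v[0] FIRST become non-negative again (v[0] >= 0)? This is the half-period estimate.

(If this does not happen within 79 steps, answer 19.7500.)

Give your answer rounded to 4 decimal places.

Step 0: x=[9.6000] v=[0.0000]
Step 1: x=[9.4926] v=[-0.4296]
Step 2: x=[9.2833] v=[-0.8372]
Step 3: x=[8.9828] v=[-1.2020]
Step 4: x=[8.6065] v=[-1.5053]
Step 5: x=[8.1736] v=[-1.7316]
Step 6: x=[7.7063] v=[-1.8694]
Step 7: x=[7.2284] v=[-1.9116]
Step 8: x=[6.7644] v=[-1.8561]
Step 9: x=[6.3380] v=[-1.7056]
Step 10: x=[5.9710] v=[-1.4679]
Step 11: x=[5.6822] v=[-1.1552]
Step 12: x=[5.4864] v=[-0.7834]
Step 13: x=[5.3935] v=[-0.3715]
Step 14: x=[5.4084] v=[0.0594]
First v>=0 after going negative at step 14, time=3.5000

Answer: 3.5000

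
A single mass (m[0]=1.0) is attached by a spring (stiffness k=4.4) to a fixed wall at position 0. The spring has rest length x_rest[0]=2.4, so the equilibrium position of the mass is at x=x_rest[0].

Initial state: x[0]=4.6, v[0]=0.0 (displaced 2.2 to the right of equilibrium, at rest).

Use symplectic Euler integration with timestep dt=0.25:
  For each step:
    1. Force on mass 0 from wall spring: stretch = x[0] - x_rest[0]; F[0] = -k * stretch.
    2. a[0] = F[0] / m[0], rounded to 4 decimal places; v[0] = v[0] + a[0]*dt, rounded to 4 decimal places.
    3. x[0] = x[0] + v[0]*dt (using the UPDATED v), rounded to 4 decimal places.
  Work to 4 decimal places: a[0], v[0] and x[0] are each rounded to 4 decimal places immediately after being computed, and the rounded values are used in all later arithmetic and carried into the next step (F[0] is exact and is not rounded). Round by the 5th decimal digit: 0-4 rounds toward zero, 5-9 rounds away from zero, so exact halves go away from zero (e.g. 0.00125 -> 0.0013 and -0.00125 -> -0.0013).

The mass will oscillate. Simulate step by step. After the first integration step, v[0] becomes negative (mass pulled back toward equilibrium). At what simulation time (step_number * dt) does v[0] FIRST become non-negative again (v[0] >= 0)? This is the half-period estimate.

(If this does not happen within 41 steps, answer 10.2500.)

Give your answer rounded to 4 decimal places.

Answer: 1.5000

Derivation:
Step 0: x=[4.6000] v=[0.0000]
Step 1: x=[3.9950] v=[-2.4200]
Step 2: x=[2.9514] v=[-4.1745]
Step 3: x=[1.7561] v=[-4.7811]
Step 4: x=[0.7379] v=[-4.0728]
Step 5: x=[0.1768] v=[-2.2445]
Step 6: x=[0.2271] v=[0.2010]
First v>=0 after going negative at step 6, time=1.5000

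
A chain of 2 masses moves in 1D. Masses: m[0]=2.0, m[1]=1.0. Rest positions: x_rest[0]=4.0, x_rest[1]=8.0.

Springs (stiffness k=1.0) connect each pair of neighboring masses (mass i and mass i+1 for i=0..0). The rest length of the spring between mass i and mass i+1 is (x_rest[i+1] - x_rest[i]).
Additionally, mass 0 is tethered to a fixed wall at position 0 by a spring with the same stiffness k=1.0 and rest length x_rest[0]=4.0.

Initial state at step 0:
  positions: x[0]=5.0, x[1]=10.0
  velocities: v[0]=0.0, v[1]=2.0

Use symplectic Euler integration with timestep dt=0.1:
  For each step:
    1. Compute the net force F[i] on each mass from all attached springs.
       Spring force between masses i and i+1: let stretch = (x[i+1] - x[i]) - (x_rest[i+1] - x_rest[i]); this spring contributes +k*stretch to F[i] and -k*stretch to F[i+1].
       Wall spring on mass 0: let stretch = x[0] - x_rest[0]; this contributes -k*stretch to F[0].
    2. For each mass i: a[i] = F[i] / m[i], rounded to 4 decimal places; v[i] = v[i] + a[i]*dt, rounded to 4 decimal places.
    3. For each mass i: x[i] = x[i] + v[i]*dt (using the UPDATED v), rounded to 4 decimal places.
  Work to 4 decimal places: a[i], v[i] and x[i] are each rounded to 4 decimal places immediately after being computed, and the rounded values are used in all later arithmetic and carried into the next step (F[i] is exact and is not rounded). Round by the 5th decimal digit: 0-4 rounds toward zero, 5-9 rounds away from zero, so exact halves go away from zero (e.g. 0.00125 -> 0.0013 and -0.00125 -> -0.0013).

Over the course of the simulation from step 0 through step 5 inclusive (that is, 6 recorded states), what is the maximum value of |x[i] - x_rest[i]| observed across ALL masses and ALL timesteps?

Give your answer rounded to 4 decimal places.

Answer: 2.8140

Derivation:
Step 0: x=[5.0000 10.0000] v=[0.0000 2.0000]
Step 1: x=[5.0000 10.1900] v=[0.0000 1.9000]
Step 2: x=[5.0010 10.3681] v=[0.0095 1.7810]
Step 3: x=[5.0038 10.5325] v=[0.0278 1.6443]
Step 4: x=[5.0092 10.6816] v=[0.0541 1.4914]
Step 5: x=[5.0179 10.8140] v=[0.0873 1.3242]
Max displacement = 2.8140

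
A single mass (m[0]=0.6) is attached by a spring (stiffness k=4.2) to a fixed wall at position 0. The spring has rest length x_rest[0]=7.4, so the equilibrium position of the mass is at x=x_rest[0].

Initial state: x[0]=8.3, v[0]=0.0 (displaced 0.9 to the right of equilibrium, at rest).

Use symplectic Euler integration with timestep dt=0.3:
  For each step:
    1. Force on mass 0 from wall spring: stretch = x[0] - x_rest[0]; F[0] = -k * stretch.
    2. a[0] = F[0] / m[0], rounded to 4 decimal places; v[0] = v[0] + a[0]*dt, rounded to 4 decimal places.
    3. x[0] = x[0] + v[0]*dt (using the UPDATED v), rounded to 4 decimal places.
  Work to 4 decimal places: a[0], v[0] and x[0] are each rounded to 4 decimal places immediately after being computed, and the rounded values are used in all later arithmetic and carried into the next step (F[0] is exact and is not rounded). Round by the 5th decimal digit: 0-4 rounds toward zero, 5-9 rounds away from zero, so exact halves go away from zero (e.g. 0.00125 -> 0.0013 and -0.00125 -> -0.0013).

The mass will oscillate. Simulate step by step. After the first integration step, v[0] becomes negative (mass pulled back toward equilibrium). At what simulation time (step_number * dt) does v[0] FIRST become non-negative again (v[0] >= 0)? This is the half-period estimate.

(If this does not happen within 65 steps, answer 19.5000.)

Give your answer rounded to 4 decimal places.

Step 0: x=[8.3000] v=[0.0000]
Step 1: x=[7.7330] v=[-1.8900]
Step 2: x=[6.9562] v=[-2.5893]
Step 3: x=[6.4590] v=[-1.6573]
Step 4: x=[6.5546] v=[0.3188]
First v>=0 after going negative at step 4, time=1.2000

Answer: 1.2000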